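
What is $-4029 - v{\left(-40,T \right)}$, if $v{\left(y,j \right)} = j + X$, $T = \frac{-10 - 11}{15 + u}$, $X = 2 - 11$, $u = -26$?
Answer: $- \frac{44241}{11} \approx -4021.9$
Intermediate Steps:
$X = -9$ ($X = 2 - 11 = -9$)
$T = \frac{21}{11}$ ($T = \frac{-10 - 11}{15 - 26} = - \frac{21}{-11} = \left(-21\right) \left(- \frac{1}{11}\right) = \frac{21}{11} \approx 1.9091$)
$v{\left(y,j \right)} = -9 + j$ ($v{\left(y,j \right)} = j - 9 = -9 + j$)
$-4029 - v{\left(-40,T \right)} = -4029 - \left(-9 + \frac{21}{11}\right) = -4029 - - \frac{78}{11} = -4029 + \frac{78}{11} = - \frac{44241}{11}$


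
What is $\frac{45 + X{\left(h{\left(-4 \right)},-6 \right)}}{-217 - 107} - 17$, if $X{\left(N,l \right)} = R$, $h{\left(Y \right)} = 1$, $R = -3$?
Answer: $- \frac{925}{54} \approx -17.13$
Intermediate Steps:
$X{\left(N,l \right)} = -3$
$\frac{45 + X{\left(h{\left(-4 \right)},-6 \right)}}{-217 - 107} - 17 = \frac{45 - 3}{-217 - 107} - 17 = \frac{42}{-324} - 17 = 42 \left(- \frac{1}{324}\right) - 17 = - \frac{7}{54} - 17 = - \frac{925}{54}$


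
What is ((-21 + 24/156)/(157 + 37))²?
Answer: 73441/6360484 ≈ 0.011546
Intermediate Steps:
((-21 + 24/156)/(157 + 37))² = ((-21 + 24*(1/156))/194)² = ((-21 + 2/13)*(1/194))² = (-271/13*1/194)² = (-271/2522)² = 73441/6360484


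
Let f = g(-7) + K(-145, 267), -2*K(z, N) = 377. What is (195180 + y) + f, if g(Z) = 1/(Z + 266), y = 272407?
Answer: 242112425/518 ≈ 4.6740e+5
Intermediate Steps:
g(Z) = 1/(266 + Z)
K(z, N) = -377/2 (K(z, N) = -½*377 = -377/2)
f = -97641/518 (f = 1/(266 - 7) - 377/2 = 1/259 - 377/2 = -97641/518 ≈ -188.50)
(195180 + y) + f = (195180 + 272407) - 97641/518 = 467587 - 97641/518 = 242112425/518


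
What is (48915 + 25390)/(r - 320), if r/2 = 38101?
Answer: 74305/75882 ≈ 0.97922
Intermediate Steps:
r = 76202 (r = 2*38101 = 76202)
(48915 + 25390)/(r - 320) = (48915 + 25390)/(76202 - 320) = 74305/75882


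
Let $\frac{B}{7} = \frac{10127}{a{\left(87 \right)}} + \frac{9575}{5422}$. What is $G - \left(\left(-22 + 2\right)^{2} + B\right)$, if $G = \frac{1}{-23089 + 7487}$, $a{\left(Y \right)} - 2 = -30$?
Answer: $\frac{179287623825}{84594044} \approx 2119.4$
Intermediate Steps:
$a{\left(Y \right)} = -28$ ($a{\left(Y \right)} = 2 - 30 = -28$)
$G = - \frac{1}{15602}$ ($G = \frac{1}{-15602} = - \frac{1}{15602} \approx -6.4094 \cdot 10^{-5}$)
$B = - \frac{27320247}{10844}$ ($B = 7 \left(\frac{10127}{-28} + \frac{9575}{5422}\right) = 7 \left(10127 \left(- \frac{1}{28}\right) + 9575 \cdot \frac{1}{5422}\right) = 7 \left(- \frac{10127}{28} + \frac{9575}{5422}\right) = 7 \left(- \frac{27320247}{75908}\right) = - \frac{27320247}{10844} \approx -2519.4$)
$G - \left(\left(-22 + 2\right)^{2} + B\right) = - \frac{1}{15602} - \left(\left(-22 + 2\right)^{2} - \frac{27320247}{10844}\right) = - \frac{1}{15602} - \left(\left(-20\right)^{2} - \frac{27320247}{10844}\right) = - \frac{1}{15602} - \left(400 - \frac{27320247}{10844}\right) = - \frac{1}{15602} - - \frac{22982647}{10844} = - \frac{1}{15602} + \frac{22982647}{10844} = \frac{179287623825}{84594044}$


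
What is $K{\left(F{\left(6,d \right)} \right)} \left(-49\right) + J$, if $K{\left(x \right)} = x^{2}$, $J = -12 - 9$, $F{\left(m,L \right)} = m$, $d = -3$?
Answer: $-1785$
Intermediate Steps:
$J = -21$ ($J = -12 - 9 = -21$)
$K{\left(F{\left(6,d \right)} \right)} \left(-49\right) + J = 6^{2} \left(-49\right) - 21 = 36 \left(-49\right) - 21 = -1764 - 21 = -1785$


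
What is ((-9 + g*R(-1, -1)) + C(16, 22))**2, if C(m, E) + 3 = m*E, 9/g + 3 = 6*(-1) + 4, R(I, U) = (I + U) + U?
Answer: 2982529/25 ≈ 1.1930e+5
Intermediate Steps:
R(I, U) = I + 2*U
g = -9/5 (g = 9/(-3 + (6*(-1) + 4)) = 9/(-3 + (-6 + 4)) = 9/(-3 - 2) = 9/(-5) = 9*(-1/5) = -9/5 ≈ -1.8000)
C(m, E) = -3 + E*m (C(m, E) = -3 + m*E = -3 + E*m)
((-9 + g*R(-1, -1)) + C(16, 22))**2 = ((-9 - 9*(-1 + 2*(-1))/5) + (-3 + 22*16))**2 = ((-9 - 9*(-1 - 2)/5) + (-3 + 352))**2 = ((-9 - 9/5*(-3)) + 349)**2 = ((-9 + 27/5) + 349)**2 = (-18/5 + 349)**2 = (1727/5)**2 = 2982529/25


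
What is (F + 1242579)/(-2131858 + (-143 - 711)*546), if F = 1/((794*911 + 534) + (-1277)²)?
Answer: -1462886392832/3058788679387 ≈ -0.47826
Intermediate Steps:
F = 1/2354597 (F = 1/((723334 + 534) + 1630729) = 1/(723868 + 1630729) = 1/2354597 ≈ 4.2470e-7)
(F + 1242579)/(-2131858 + (-143 - 711)*546) = (1/2354597 + 1242579)/(-2131858 + (-143 - 711)*546) = 2925772785664/(2354597*(-2131858 - 854*546)) = 2925772785664/(2354597*(-2131858 - 466284)) = (2925772785664/2354597)/(-2598142) = (2925772785664/2354597)*(-1/2598142) = -1462886392832/3058788679387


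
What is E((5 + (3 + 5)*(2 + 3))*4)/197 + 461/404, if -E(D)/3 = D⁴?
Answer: -1272309029183/79588 ≈ -1.5986e+7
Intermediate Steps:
E(D) = -3*D⁴
E((5 + (3 + 5)*(2 + 3))*4)/197 + 461/404 = -3*256*(5 + (3 + 5)*(2 + 3))⁴/197 + 461/404 = -3*256*(5 + 8*5)⁴*(1/197) + 461*(1/404) = -3*256*(5 + 40)⁴*(1/197) + 461/404 = -3*(45*4)⁴*(1/197) + 461/404 = -3*180⁴*(1/197) + 461/404 = -3*1049760000*(1/197) + 461/404 = -3149280000*1/197 + 461/404 = -3149280000/197 + 461/404 = -1272309029183/79588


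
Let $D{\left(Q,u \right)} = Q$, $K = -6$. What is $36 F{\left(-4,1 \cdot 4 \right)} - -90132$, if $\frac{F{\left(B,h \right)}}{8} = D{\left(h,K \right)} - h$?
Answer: $90132$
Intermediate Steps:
$F{\left(B,h \right)} = 0$ ($F{\left(B,h \right)} = 8 \left(h - h\right) = 8 \cdot 0 = 0$)
$36 F{\left(-4,1 \cdot 4 \right)} - -90132 = 36 \cdot 0 - -90132 = 0 + 90132 = 90132$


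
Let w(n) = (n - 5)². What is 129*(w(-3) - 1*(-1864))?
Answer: 248712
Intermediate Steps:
w(n) = (-5 + n)²
129*(w(-3) - 1*(-1864)) = 129*((-5 - 3)² - 1*(-1864)) = 129*((-8)² + 1864) = 129*(64 + 1864) = 129*1928 = 248712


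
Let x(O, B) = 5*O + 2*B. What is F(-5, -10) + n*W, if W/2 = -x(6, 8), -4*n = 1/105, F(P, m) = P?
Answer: -502/105 ≈ -4.7810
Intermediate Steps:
n = -1/420 (n = -¼/105 = -¼*1/105 = -1/420 ≈ -0.0023810)
x(O, B) = 2*B + 5*O
W = -92 (W = 2*(-(2*8 + 5*6)) = 2*(-(16 + 30)) = 2*(-1*46) = 2*(-46) = -92)
F(-5, -10) + n*W = -5 - 1/420*(-92) = -5 + 23/105 = -502/105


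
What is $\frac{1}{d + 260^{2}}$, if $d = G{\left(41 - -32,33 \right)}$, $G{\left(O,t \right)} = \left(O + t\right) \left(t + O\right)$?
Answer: $\frac{1}{78836} \approx 1.2685 \cdot 10^{-5}$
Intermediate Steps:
$G{\left(O,t \right)} = \left(O + t\right)^{2}$ ($G{\left(O,t \right)} = \left(O + t\right) \left(O + t\right) = \left(O + t\right)^{2}$)
$d = 11236$ ($d = \left(\left(41 - -32\right) + 33\right)^{2} = \left(\left(41 + 32\right) + 33\right)^{2} = \left(73 + 33\right)^{2} = 106^{2} = 11236$)
$\frac{1}{d + 260^{2}} = \frac{1}{11236 + 260^{2}} = \frac{1}{11236 + 67600} = \frac{1}{78836}$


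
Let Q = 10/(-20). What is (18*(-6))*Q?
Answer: 54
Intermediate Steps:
Q = -1/2 (Q = 10*(-1/20) = -1/2 ≈ -0.50000)
(18*(-6))*Q = (18*(-6))*(-1/2) = -108*(-1/2) = 54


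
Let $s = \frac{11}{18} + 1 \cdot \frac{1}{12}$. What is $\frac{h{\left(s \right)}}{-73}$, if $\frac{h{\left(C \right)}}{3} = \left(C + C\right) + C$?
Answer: $- \frac{25}{292} \approx -0.085616$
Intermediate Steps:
$s = \frac{25}{36}$ ($s = 11 \cdot \frac{1}{18} + 1 \cdot \frac{1}{12} = \frac{11}{18} + \frac{1}{12} = \frac{25}{36} \approx 0.69444$)
$h{\left(C \right)} = 9 C$ ($h{\left(C \right)} = 3 \left(\left(C + C\right) + C\right) = 3 \left(2 C + C\right) = 3 \cdot 3 C = 9 C$)
$\frac{h{\left(s \right)}}{-73} = \frac{9 \cdot \frac{25}{36}}{-73} = \left(- \frac{1}{73}\right) \frac{25}{4} = - \frac{25}{292}$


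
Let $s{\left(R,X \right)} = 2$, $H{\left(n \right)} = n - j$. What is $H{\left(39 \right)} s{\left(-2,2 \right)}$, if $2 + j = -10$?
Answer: $102$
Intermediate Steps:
$j = -12$ ($j = -2 - 10 = -12$)
$H{\left(n \right)} = 12 + n$ ($H{\left(n \right)} = n - -12 = n + 12 = 12 + n$)
$H{\left(39 \right)} s{\left(-2,2 \right)} = \left(12 + 39\right) 2 = 51 \cdot 2 = 102$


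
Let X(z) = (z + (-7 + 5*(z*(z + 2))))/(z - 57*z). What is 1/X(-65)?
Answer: 3640/20403 ≈ 0.17841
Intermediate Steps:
X(z) = -(-7 + z + 5*z*(2 + z))/(56*z) (X(z) = (z + (-7 + 5*(z*(2 + z))))/((-56*z)) = (z + (-7 + 5*z*(2 + z)))*(-1/(56*z)) = (-7 + z + 5*z*(2 + z))*(-1/(56*z)) = -(-7 + z + 5*z*(2 + z))/(56*z))
1/X(-65) = 1/((1/56)*(7 - 1*(-65)*(11 + 5*(-65)))/(-65)) = 1/((1/56)*(-1/65)*(7 - 1*(-65)*(11 - 325))) = 1/((1/56)*(-1/65)*(7 - 1*(-65)*(-314))) = 1/((1/56)*(-1/65)*(7 - 20410)) = 1/((1/56)*(-1/65)*(-20403)) = 1/(20403/3640) = 3640/20403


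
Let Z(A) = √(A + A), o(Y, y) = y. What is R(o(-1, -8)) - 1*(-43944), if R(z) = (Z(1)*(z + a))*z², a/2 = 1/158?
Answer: 43944 - 40384*√2/79 ≈ 43221.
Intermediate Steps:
a = 1/79 (a = 2/158 = 2*(1/158) = 1/79 ≈ 0.012658)
Z(A) = √2*√A (Z(A) = √(2*A) = √2*√A)
R(z) = √2*z²*(1/79 + z) (R(z) = ((√2*√1)*(z + 1/79))*z² = ((√2*1)*(1/79 + z))*z² = (√2*(1/79 + z))*z² = √2*z²*(1/79 + z))
R(o(-1, -8)) - 1*(-43944) = √2*(-8)²*(1/79 - 8) - 1*(-43944) = √2*64*(-631/79) + 43944 = -40384*√2/79 + 43944 = 43944 - 40384*√2/79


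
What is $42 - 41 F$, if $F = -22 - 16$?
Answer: $1600$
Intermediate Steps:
$F = -38$
$42 - 41 F = 42 - -1558 = 42 + 1558 = 1600$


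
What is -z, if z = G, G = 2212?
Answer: -2212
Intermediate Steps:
z = 2212
-z = -1*2212 = -2212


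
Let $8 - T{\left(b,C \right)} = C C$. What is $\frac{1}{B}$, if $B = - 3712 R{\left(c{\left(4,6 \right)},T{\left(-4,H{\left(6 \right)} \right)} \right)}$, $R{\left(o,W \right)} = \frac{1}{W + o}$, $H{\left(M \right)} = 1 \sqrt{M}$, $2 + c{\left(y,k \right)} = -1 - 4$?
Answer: $\frac{5}{3712} \approx 0.001347$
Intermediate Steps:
$c{\left(y,k \right)} = -7$ ($c{\left(y,k \right)} = -2 - 5 = -7$)
$H{\left(M \right)} = \sqrt{M}$
$T{\left(b,C \right)} = 8 - C^{2}$ ($T{\left(b,C \right)} = 8 - C C = 8 - C^{2}$)
$B = \frac{3712}{5}$ ($B = - \frac{3712}{\left(8 - \left(\sqrt{6}\right)^{2}\right) - 7} = - \frac{3712}{\left(8 - 6\right) - 7} = - \frac{3712}{2 - 7} = - \frac{3712}{-5} = \left(-3712\right) \left(- \frac{1}{5}\right) = \frac{3712}{5} \approx 742.4$)
$\frac{1}{B} = \frac{1}{\frac{3712}{5}} = \frac{5}{3712}$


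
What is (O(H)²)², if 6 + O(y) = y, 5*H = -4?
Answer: 1336336/625 ≈ 2138.1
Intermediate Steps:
H = -⅘ (H = (⅕)*(-4) = -⅘ ≈ -0.80000)
O(y) = -6 + y
(O(H)²)² = ((-6 - ⅘)²)² = ((-34/5)²)² = (1156/25)² = 1336336/625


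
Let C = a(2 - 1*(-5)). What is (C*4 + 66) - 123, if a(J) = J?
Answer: -29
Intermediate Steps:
C = 7 (C = 2 - 1*(-5) = 2 + 5 = 7)
(C*4 + 66) - 123 = (7*4 + 66) - 123 = (28 + 66) - 123 = 94 - 123 = -29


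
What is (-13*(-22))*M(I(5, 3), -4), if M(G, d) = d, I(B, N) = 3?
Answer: -1144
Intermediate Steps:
(-13*(-22))*M(I(5, 3), -4) = -13*(-22)*(-4) = 286*(-4) = -1144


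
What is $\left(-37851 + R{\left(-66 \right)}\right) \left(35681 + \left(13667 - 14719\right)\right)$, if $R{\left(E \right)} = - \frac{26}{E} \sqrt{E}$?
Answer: $-1310742279 + \frac{150059 i \sqrt{66}}{11} \approx -1.3107 \cdot 10^{9} + 1.1083 \cdot 10^{5} i$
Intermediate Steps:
$R{\left(E \right)} = - \frac{26}{\sqrt{E}}$
$\left(-37851 + R{\left(-66 \right)}\right) \left(35681 + \left(13667 - 14719\right)\right) = \left(-37851 - \frac{26}{i \sqrt{66}}\right) \left(35681 + \left(13667 - 14719\right)\right) = \left(-37851 - 26 \left(- \frac{i \sqrt{66}}{66}\right)\right) \left(35681 - 1052\right) = \left(-37851 + \frac{13 i \sqrt{66}}{33}\right) 34629 = -1310742279 + \frac{150059 i \sqrt{66}}{11}$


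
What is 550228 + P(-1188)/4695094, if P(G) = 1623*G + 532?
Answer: 1291685126920/2347547 ≈ 5.5023e+5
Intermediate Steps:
P(G) = 532 + 1623*G
550228 + P(-1188)/4695094 = 550228 + (532 + 1623*(-1188))/4695094 = 550228 + (532 - 1928124)*(1/4695094) = 550228 - 1927592*1/4695094 = 550228 - 963796/2347547 = 1291685126920/2347547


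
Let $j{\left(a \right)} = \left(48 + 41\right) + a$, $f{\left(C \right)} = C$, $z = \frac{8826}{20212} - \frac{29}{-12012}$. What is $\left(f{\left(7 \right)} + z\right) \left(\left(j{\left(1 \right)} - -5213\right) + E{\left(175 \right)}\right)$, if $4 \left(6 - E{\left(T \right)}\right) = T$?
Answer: $\frac{9509619982487}{242786544} \approx 39169.0$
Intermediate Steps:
$E{\left(T \right)} = 6 - \frac{T}{4}$
$z = \frac{26651015}{60696636}$ ($z = 8826 \cdot \frac{1}{20212} - - \frac{29}{12012} = \frac{4413}{10106} + \frac{29}{12012} = \frac{26651015}{60696636} \approx 0.43909$)
$j{\left(a \right)} = 89 + a$
$\left(f{\left(7 \right)} + z\right) \left(\left(j{\left(1 \right)} - -5213\right) + E{\left(175 \right)}\right) = \left(7 + \frac{26651015}{60696636}\right) \left(\left(\left(89 + 1\right) - -5213\right) + \left(6 - \frac{175}{4}\right)\right) = \frac{451527467 \left(\left(90 + 5213\right) + \left(6 - \frac{175}{4}\right)\right)}{60696636} = \frac{451527467 \left(5303 - \frac{151}{4}\right)}{60696636} = \frac{451527467}{60696636} \cdot \frac{21061}{4} = \frac{9509619982487}{242786544}$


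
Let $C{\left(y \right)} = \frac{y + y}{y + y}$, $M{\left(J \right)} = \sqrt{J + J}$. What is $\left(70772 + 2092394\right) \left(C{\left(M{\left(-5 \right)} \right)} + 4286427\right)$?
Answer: $9272255311048$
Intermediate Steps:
$M{\left(J \right)} = \sqrt{2} \sqrt{J}$ ($M{\left(J \right)} = \sqrt{2 J} = \sqrt{2} \sqrt{J}$)
$C{\left(y \right)} = 1$ ($C{\left(y \right)} = \frac{2 y}{2 y} = 2 y \frac{1}{2 y} = 1$)
$\left(70772 + 2092394\right) \left(C{\left(M{\left(-5 \right)} \right)} + 4286427\right) = \left(70772 + 2092394\right) \left(1 + 4286427\right) = 2163166 \cdot 4286428 = 9272255311048$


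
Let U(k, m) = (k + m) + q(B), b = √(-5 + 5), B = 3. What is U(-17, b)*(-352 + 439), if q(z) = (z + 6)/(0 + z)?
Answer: -1218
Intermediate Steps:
q(z) = (6 + z)/z
b = 0 (b = √0 = 0)
U(k, m) = 3 + k + m (U(k, m) = (k + m) + (6 + 3)/3 = (k + m) + (⅓)*9 = (k + m) + 3 = 3 + k + m)
U(-17, b)*(-352 + 439) = (3 - 17 + 0)*(-352 + 439) = -14*87 = -1218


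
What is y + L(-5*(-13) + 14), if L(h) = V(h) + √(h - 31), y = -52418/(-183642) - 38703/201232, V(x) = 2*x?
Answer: 2921137449901/18477323472 + 4*√3 ≈ 165.02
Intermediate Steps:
y = 1720341325/18477323472 (y = -52418*(-1/183642) - 38703*1/201232 = 26209/91821 - 38703/201232 = 1720341325/18477323472 ≈ 0.093106)
L(h) = √(-31 + h) + 2*h (L(h) = 2*h + √(h - 31) = 2*h + √(-31 + h) = √(-31 + h) + 2*h)
y + L(-5*(-13) + 14) = 1720341325/18477323472 + (√(-31 + (-5*(-13) + 14)) + 2*(-5*(-13) + 14)) = 1720341325/18477323472 + (√(-31 + (65 + 14)) + 2*(65 + 14)) = 1720341325/18477323472 + (√(-31 + 79) + 2*79) = 1720341325/18477323472 + (√48 + 158) = 1720341325/18477323472 + (4*√3 + 158) = 1720341325/18477323472 + (158 + 4*√3) = 2921137449901/18477323472 + 4*√3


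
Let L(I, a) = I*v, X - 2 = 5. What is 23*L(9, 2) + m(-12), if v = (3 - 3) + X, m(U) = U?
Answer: 1437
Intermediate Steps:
X = 7 (X = 2 + 5 = 7)
v = 7 (v = (3 - 3) + 7 = 0 + 7 = 7)
L(I, a) = 7*I (L(I, a) = I*7 = 7*I)
23*L(9, 2) + m(-12) = 23*(7*9) - 12 = 23*63 - 12 = 1449 - 12 = 1437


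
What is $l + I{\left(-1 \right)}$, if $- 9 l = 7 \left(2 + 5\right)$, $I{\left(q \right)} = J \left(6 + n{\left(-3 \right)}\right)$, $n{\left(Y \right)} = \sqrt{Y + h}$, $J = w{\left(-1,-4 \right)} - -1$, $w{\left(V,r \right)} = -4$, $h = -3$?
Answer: $- \frac{211}{9} - 3 i \sqrt{6} \approx -23.444 - 7.3485 i$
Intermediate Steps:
$J = -3$ ($J = -4 - -1 = -4 + 1 = -3$)
$n{\left(Y \right)} = \sqrt{-3 + Y}$ ($n{\left(Y \right)} = \sqrt{Y - 3} = \sqrt{-3 + Y}$)
$I{\left(q \right)} = -18 - 3 i \sqrt{6}$ ($I{\left(q \right)} = - 3 \left(6 + \sqrt{-3 - 3}\right) = - 3 \left(6 + \sqrt{-6}\right) = - 3 \left(6 + i \sqrt{6}\right) = -18 - 3 i \sqrt{6}$)
$l = - \frac{49}{9}$ ($l = - \frac{7 \left(2 + 5\right)}{9} = - \frac{7 \cdot 7}{9} = \left(- \frac{1}{9}\right) 49 = - \frac{49}{9} \approx -5.4444$)
$l + I{\left(-1 \right)} = - \frac{49}{9} - \left(18 + 3 i \sqrt{6}\right) = - \frac{211}{9} - 3 i \sqrt{6}$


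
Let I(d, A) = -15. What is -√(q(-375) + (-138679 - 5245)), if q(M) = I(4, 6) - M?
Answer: -2*I*√35891 ≈ -378.9*I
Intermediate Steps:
q(M) = -15 - M
-√(q(-375) + (-138679 - 5245)) = -√((-15 - 1*(-375)) + (-138679 - 5245)) = -√((-15 + 375) - 143924) = -√(360 - 143924) = -√(-143564) = -2*I*√35891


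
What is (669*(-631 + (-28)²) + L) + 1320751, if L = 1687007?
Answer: 3110115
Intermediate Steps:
(669*(-631 + (-28)²) + L) + 1320751 = (669*(-631 + (-28)²) + 1687007) + 1320751 = (669*(-631 + 784) + 1687007) + 1320751 = (669*153 + 1687007) + 1320751 = (102357 + 1687007) + 1320751 = 1789364 + 1320751 = 3110115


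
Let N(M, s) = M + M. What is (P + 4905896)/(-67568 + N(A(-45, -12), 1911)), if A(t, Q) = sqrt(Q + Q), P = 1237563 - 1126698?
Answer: -21185781703/285339670 - 5016761*I*sqrt(6)/1141358680 ≈ -74.248 - 0.010767*I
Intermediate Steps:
P = 110865
A(t, Q) = sqrt(2)*sqrt(Q) (A(t, Q) = sqrt(2*Q) = sqrt(2)*sqrt(Q))
N(M, s) = 2*M
(P + 4905896)/(-67568 + N(A(-45, -12), 1911)) = (110865 + 4905896)/(-67568 + 2*(sqrt(2)*sqrt(-12))) = 5016761/(-67568 + 2*(sqrt(2)*(2*I*sqrt(3)))) = 5016761/(-67568 + 2*(2*I*sqrt(6))) = 5016761/(-67568 + 4*I*sqrt(6))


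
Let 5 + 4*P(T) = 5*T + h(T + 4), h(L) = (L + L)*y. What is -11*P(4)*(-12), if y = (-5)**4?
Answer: 330495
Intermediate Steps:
y = 625
h(L) = 1250*L (h(L) = (L + L)*625 = (2*L)*625 = 1250*L)
P(T) = 4995/4 + 1255*T/4 (P(T) = -5/4 + (5*T + 1250*(T + 4))/4 = -5/4 + (5*T + 1250*(4 + T))/4 = -5/4 + (5*T + (5000 + 1250*T))/4 = -5/4 + (5000 + 1255*T)/4 = -5/4 + (1250 + 1255*T/4) = 4995/4 + 1255*T/4)
-11*P(4)*(-12) = -11*(4995/4 + (1255/4)*4)*(-12) = -11*(4995/4 + 1255)*(-12) = -11*10015/4*(-12) = -110165/4*(-12) = 330495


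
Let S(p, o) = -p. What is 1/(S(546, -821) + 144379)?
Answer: 1/143833 ≈ 6.9525e-6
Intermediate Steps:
1/(S(546, -821) + 144379) = 1/(-1*546 + 144379) = 1/(-546 + 144379) = 1/143833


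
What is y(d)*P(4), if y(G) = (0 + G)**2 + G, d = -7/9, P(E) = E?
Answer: -56/81 ≈ -0.69136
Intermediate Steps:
d = -7/9 (d = -7*1/9 = -7/9 ≈ -0.77778)
y(G) = G + G**2 (y(G) = G**2 + G = G + G**2)
y(d)*P(4) = -7*(1 - 7/9)/9*4 = -7/9*2/9*4 = -14/81*4 = -56/81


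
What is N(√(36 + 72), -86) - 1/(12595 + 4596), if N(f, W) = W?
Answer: -1478427/17191 ≈ -86.000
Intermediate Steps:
N(√(36 + 72), -86) - 1/(12595 + 4596) = -86 - 1/(12595 + 4596) = -86 - 1/17191 = -1478427/17191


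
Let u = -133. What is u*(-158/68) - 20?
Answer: 9827/34 ≈ 289.03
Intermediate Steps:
u*(-158/68) - 20 = -(-21014)/68 - 20 = -133*(-79/34) - 20 = 10507/34 - 20 = 9827/34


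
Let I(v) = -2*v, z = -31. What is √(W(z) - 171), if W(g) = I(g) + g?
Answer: 2*I*√35 ≈ 11.832*I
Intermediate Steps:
W(g) = -g (W(g) = -2*g + g = -g)
√(W(z) - 171) = √(-1*(-31) - 171) = √(31 - 171) = √(-140) = 2*I*√35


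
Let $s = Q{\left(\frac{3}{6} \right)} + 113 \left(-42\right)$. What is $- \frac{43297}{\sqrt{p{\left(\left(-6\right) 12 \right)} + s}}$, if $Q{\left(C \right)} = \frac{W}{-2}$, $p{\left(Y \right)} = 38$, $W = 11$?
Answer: $\frac{43297 i \sqrt{18854}}{9427} \approx 630.65 i$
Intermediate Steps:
$Q{\left(C \right)} = - \frac{11}{2}$ ($Q{\left(C \right)} = \frac{11}{-2} = 11 \left(- \frac{1}{2}\right) = - \frac{11}{2}$)
$s = - \frac{9503}{2}$ ($s = - \frac{11}{2} + 113 \left(-42\right) = - \frac{11}{2} - 4746 = - \frac{9503}{2} \approx -4751.5$)
$- \frac{43297}{\sqrt{p{\left(\left(-6\right) 12 \right)} + s}} = - \frac{43297}{\sqrt{38 - \frac{9503}{2}}} = - \frac{43297}{\sqrt{- \frac{9427}{2}}} = - \frac{43297}{\frac{1}{2} i \sqrt{18854}} = - 43297 \left(- \frac{i \sqrt{18854}}{9427}\right) = \frac{43297 i \sqrt{18854}}{9427}$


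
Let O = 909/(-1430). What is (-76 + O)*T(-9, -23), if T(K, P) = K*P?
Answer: -22684923/1430 ≈ -15864.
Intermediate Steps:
O = -909/1430 (O = 909*(-1/1430) = -909/1430 ≈ -0.63566)
(-76 + O)*T(-9, -23) = (-76 - 909/1430)*(-9*(-23)) = -109589/1430*207 = -22684923/1430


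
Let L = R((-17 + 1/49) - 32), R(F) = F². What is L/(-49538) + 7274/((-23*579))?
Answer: -470940424106/791966903973 ≈ -0.59465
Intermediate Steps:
L = 5760000/2401 (L = ((-17 + 1/49) - 32)² = (-832/49 - 32)² = (-2400/49)² = 5760000/2401 ≈ 2399.0)
L/(-49538) + 7274/((-23*579)) = (5760000/2401)/(-49538) + 7274/((-23*579)) = (5760000/2401)*(-1/49538) + 7274/(-13317) = -2880000/59470369 + 7274*(-1/13317) = -2880000/59470369 - 7274/13317 = -470940424106/791966903973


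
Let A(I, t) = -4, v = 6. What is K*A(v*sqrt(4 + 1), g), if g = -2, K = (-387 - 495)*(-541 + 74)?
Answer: -1647576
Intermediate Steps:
K = 411894 (K = -882*(-467) = 411894)
K*A(v*sqrt(4 + 1), g) = 411894*(-4) = -1647576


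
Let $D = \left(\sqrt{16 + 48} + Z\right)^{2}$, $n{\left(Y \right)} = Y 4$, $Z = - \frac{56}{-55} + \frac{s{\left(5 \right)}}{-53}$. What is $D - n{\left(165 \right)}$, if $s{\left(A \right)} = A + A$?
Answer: $- \frac{4945723856}{8497225} \approx -582.04$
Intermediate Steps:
$s{\left(A \right)} = 2 A$
$Z = \frac{2418}{2915}$ ($Z = - \frac{56}{-55} + \frac{2 \cdot 5}{-53} = \left(-56\right) \left(- \frac{1}{55}\right) + 10 \left(- \frac{1}{53}\right) = \frac{56}{55} - \frac{10}{53} = \frac{2418}{2915} \approx 0.8295$)
$n{\left(Y \right)} = 4 Y$
$D = \frac{662444644}{8497225}$ ($D = \left(\sqrt{16 + 48} + \frac{2418}{2915}\right)^{2} = \left(\sqrt{64} + \frac{2418}{2915}\right)^{2} = \left(8 + \frac{2418}{2915}\right)^{2} = \left(\frac{25738}{2915}\right)^{2} = \frac{662444644}{8497225} \approx 77.96$)
$D - n{\left(165 \right)} = \frac{662444644}{8497225} - 4 \cdot 165 = \frac{662444644}{8497225} - 660 = - \frac{4945723856}{8497225}$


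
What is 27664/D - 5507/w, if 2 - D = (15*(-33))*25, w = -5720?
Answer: 226398219/70796440 ≈ 3.1979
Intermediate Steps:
D = 12377 (D = 2 - 15*(-33)*25 = 2 - (-495)*25 = 2 - 1*(-12375) = 2 + 12375 = 12377)
27664/D - 5507/w = 27664/12377 - 5507/(-5720) = 27664*(1/12377) - 5507*(-1/5720) = 27664/12377 + 5507/5720 = 226398219/70796440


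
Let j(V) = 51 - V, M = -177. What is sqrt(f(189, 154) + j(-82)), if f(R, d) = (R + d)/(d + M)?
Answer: 2*sqrt(15617)/23 ≈ 10.867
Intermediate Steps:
f(R, d) = (R + d)/(-177 + d) (f(R, d) = (R + d)/(d - 177) = (R + d)/(-177 + d))
sqrt(f(189, 154) + j(-82)) = sqrt((189 + 154)/(-177 + 154) + (51 - 1*(-82))) = sqrt(343/(-23) + (51 + 82)) = sqrt(-1/23*343 + 133) = sqrt(-343/23 + 133) = sqrt(2716/23) = 2*sqrt(15617)/23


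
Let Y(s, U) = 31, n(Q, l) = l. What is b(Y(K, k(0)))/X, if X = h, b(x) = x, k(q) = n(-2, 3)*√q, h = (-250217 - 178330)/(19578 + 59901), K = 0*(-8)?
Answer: -821283/142849 ≈ -5.7493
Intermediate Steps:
K = 0
h = -142849/26493 (h = -428547/79479 = -428547*1/79479 = -142849/26493 ≈ -5.3920)
k(q) = 3*√q
X = -142849/26493 ≈ -5.3920
b(Y(K, k(0)))/X = 31/(-142849/26493) = 31*(-26493/142849) = -821283/142849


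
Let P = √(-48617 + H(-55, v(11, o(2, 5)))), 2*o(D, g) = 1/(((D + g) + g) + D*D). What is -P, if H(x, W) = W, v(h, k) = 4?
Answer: -I*√48613 ≈ -220.48*I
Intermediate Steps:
o(D, g) = 1/(2*(D + D² + 2*g)) (o(D, g) = 1/(2*(((D + g) + g) + D*D)) = 1/(2*((D + 2*g) + D²)) = 1/(2*(D + D² + 2*g)))
P = I*√48613 (P = √(-48617 + 4) = √(-48613) = I*√48613 ≈ 220.48*I)
-P = -I*√48613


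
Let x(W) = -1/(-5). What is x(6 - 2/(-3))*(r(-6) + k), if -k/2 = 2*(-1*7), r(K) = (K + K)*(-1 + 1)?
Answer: 28/5 ≈ 5.6000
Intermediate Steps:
r(K) = 0 (r(K) = (2*K)*0 = 0)
x(W) = ⅕ (x(W) = -1*(-⅕) = ⅕)
k = 28 (k = -4*(-1*7) = -4*(-7) = -2*(-14) = 28)
x(6 - 2/(-3))*(r(-6) + k) = (0 + 28)/5 = (⅕)*28 = 28/5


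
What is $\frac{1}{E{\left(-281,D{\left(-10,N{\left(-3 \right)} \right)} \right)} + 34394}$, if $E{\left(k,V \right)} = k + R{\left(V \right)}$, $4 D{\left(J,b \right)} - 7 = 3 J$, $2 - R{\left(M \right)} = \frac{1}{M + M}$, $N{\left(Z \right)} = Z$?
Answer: $\frac{23}{784647} \approx 2.9313 \cdot 10^{-5}$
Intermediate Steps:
$R{\left(M \right)} = 2 - \frac{1}{2 M}$ ($R{\left(M \right)} = 2 - \frac{1}{M + M} = 2 - \frac{1}{2 M}$)
$D{\left(J,b \right)} = \frac{7}{4} + \frac{3 J}{4}$
$E{\left(k,V \right)} = 2 + k - \frac{1}{2 V}$ ($E{\left(k,V \right)} = k + \left(2 - \frac{1}{2 V}\right) = 2 + k - \frac{1}{2 V}$)
$\frac{1}{E{\left(-281,D{\left(-10,N{\left(-3 \right)} \right)} \right)} + 34394} = \frac{1}{\left(2 - 281 - \frac{1}{2 \left(\frac{7}{4} + \frac{3}{4} \left(-10\right)\right)}\right) + 34394} = \frac{1}{\left(2 - 281 - \frac{1}{2 \left(\frac{7}{4} - \frac{15}{2}\right)}\right) + 34394} = \frac{1}{\left(2 - 281 - \frac{1}{2 \left(- \frac{23}{4}\right)}\right) + 34394} = \frac{1}{\left(2 - 281 - - \frac{2}{23}\right) + 34394} = \frac{1}{\left(2 - 281 + \frac{2}{23}\right) + 34394} = \frac{1}{- \frac{6415}{23} + 34394} = \frac{1}{\frac{784647}{23}} = \frac{23}{784647}$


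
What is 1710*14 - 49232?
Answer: -25292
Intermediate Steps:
1710*14 - 49232 = 23940 - 49232 = -25292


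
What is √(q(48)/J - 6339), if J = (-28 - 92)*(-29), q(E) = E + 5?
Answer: I*√19191910290/1740 ≈ 79.618*I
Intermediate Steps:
q(E) = 5 + E
J = 3480 (J = -120*(-29) = 3480)
√(q(48)/J - 6339) = √((5 + 48)/3480 - 6339) = √(53*(1/3480) - 6339) = √(53/3480 - 6339) = √(-22059667/3480) = I*√19191910290/1740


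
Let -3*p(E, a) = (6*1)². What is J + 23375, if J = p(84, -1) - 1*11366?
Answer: 11997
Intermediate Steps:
p(E, a) = -12 (p(E, a) = -(6*1)²/3 = -⅓*6² = -⅓*36 = -12)
J = -11378 (J = -12 - 1*11366 = -12 - 11366 = -11378)
J + 23375 = -11378 + 23375 = 11997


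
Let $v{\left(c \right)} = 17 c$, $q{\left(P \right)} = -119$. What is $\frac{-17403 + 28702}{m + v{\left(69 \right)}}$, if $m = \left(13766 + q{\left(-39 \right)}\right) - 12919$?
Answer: $\frac{11299}{1901} \approx 5.9437$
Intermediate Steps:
$m = 728$ ($m = \left(13766 - 119\right) - 12919 = 13647 - 12919 = 728$)
$\frac{-17403 + 28702}{m + v{\left(69 \right)}} = \frac{-17403 + 28702}{728 + 17 \cdot 69} = \frac{11299}{728 + 1173} = \frac{11299}{1901}$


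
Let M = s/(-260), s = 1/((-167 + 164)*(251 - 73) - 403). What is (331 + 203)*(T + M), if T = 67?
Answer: 4358118447/121810 ≈ 35778.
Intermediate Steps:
s = -1/937 (s = 1/(-3*178 - 403) = 1/(-534 - 403) = 1/(-937) = -1/937 ≈ -0.0010672)
M = 1/243620 (M = -1/937/(-260) = -1/937*(-1/260) = 1/243620 ≈ 4.1048e-6)
(331 + 203)*(T + M) = (331 + 203)*(67 + 1/243620) = 534*(16322541/243620) = 4358118447/121810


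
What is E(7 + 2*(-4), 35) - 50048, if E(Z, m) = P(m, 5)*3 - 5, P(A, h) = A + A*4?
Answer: -49528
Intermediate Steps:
P(A, h) = 5*A (P(A, h) = A + 4*A = 5*A)
E(Z, m) = -5 + 15*m (E(Z, m) = (5*m)*3 - 5 = 15*m - 5 = -5 + 15*m)
E(7 + 2*(-4), 35) - 50048 = (-5 + 15*35) - 50048 = (-5 + 525) - 50048 = 520 - 50048 = -49528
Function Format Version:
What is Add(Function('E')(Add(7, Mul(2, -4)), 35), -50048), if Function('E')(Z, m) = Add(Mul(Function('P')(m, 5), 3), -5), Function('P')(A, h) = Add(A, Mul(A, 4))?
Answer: -49528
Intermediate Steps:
Function('P')(A, h) = Mul(5, A) (Function('P')(A, h) = Add(A, Mul(4, A)) = Mul(5, A))
Function('E')(Z, m) = Add(-5, Mul(15, m)) (Function('E')(Z, m) = Add(Mul(Mul(5, m), 3), -5) = Add(Mul(15, m), -5) = Add(-5, Mul(15, m)))
Add(Function('E')(Add(7, Mul(2, -4)), 35), -50048) = Add(Add(-5, Mul(15, 35)), -50048) = Add(Add(-5, 525), -50048) = Add(520, -50048) = -49528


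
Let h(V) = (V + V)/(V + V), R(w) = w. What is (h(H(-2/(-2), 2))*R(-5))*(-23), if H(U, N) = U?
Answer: 115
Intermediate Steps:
h(V) = 1 (h(V) = (2*V)/((2*V)) = (2*V)*(1/(2*V)) = 1)
(h(H(-2/(-2), 2))*R(-5))*(-23) = (1*(-5))*(-23) = -5*(-23) = 115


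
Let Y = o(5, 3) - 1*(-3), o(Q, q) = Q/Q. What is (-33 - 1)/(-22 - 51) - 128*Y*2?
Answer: -74718/73 ≈ -1023.5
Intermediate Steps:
o(Q, q) = 1
Y = 4 (Y = 1 - 1*(-3) = 1 + 3 = 4)
(-33 - 1)/(-22 - 51) - 128*Y*2 = (-33 - 1)/(-22 - 51) - 512*2 = -34/(-73) - 128*8 = -34*(-1/73) - 1024 = 34/73 - 1024 = -74718/73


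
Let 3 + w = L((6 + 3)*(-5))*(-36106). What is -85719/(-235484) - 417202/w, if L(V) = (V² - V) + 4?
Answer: 6517212876761/17633947826948 ≈ 0.36958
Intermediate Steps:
L(V) = 4 + V² - V
w = -74883847 (w = -3 + (4 + ((6 + 3)*(-5))² - (6 + 3)*(-5))*(-36106) = -3 + (4 + (9*(-5))² - 9*(-5))*(-36106) = -3 + (4 + (-45)² - 1*(-45))*(-36106) = -3 + (4 + 2025 + 45)*(-36106) = -3 + 2074*(-36106) = -3 - 74883844 = -74883847)
-85719/(-235484) - 417202/w = -85719/(-235484) - 417202/(-74883847) = -85719*(-1/235484) - 417202*(-1/74883847) = 85719/235484 + 417202/74883847 = 6517212876761/17633947826948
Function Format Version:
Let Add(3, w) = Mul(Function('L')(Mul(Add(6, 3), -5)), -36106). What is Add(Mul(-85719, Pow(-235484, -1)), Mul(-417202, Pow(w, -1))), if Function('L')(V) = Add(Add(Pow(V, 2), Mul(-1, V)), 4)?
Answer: Rational(6517212876761, 17633947826948) ≈ 0.36958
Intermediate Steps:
Function('L')(V) = Add(4, Pow(V, 2), Mul(-1, V))
w = -74883847 (w = Add(-3, Mul(Add(4, Pow(Mul(Add(6, 3), -5), 2), Mul(-1, Mul(Add(6, 3), -5))), -36106)) = Add(-3, Mul(Add(4, Pow(Mul(9, -5), 2), Mul(-1, Mul(9, -5))), -36106)) = Add(-3, Mul(Add(4, Pow(-45, 2), Mul(-1, -45)), -36106)) = Add(-3, Mul(Add(4, 2025, 45), -36106)) = Add(-3, Mul(2074, -36106)) = Add(-3, -74883844) = -74883847)
Add(Mul(-85719, Pow(-235484, -1)), Mul(-417202, Pow(w, -1))) = Add(Mul(-85719, Pow(-235484, -1)), Mul(-417202, Pow(-74883847, -1))) = Add(Mul(-85719, Rational(-1, 235484)), Mul(-417202, Rational(-1, 74883847))) = Add(Rational(85719, 235484), Rational(417202, 74883847)) = Rational(6517212876761, 17633947826948)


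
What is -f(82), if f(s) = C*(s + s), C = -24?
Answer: 3936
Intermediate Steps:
f(s) = -48*s (f(s) = -24*(s + s) = -48*s)
-f(82) = -(-48)*82 = -1*(-3936) = 3936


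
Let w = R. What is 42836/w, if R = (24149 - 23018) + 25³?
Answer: 10709/4189 ≈ 2.5565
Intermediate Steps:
R = 16756 (R = 1131 + 15625 = 16756)
w = 16756
42836/w = 42836/16756 = 42836*(1/16756) = 10709/4189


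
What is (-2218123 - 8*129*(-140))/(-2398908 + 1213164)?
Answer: 2073643/1185744 ≈ 1.7488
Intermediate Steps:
(-2218123 - 8*129*(-140))/(-2398908 + 1213164) = (-2218123 - 1032*(-140))/(-1185744) = (-2218123 + 144480)*(-1/1185744) = -2073643*(-1/1185744) = 2073643/1185744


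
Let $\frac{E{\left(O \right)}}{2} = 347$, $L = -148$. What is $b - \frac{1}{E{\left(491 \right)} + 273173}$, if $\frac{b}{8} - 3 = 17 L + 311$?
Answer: $- \frac{4824441073}{273867} \approx -17616.0$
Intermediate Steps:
$b = -17616$ ($b = 24 + 8 \left(17 \left(-148\right) + 311\right) = 24 + 8 \left(-2516 + 311\right) = 24 + 8 \left(-2205\right) = 24 - 17640 = -17616$)
$E{\left(O \right)} = 694$ ($E{\left(O \right)} = 2 \cdot 347 = 694$)
$b - \frac{1}{E{\left(491 \right)} + 273173} = -17616 - \frac{1}{694 + 273173} = -17616 - \frac{1}{273867} = - \frac{4824441073}{273867}$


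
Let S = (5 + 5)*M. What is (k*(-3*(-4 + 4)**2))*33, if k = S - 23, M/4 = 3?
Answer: 0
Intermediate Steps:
M = 12 (M = 4*3 = 12)
S = 120 (S = (5 + 5)*12 = 10*12 = 120)
k = 97 (k = 120 - 23 = 97)
(k*(-3*(-4 + 4)**2))*33 = (97*(-3*(-4 + 4)**2))*33 = (97*(-3*0**2))*33 = (97*(-3*0))*33 = (97*0)*33 = 0*33 = 0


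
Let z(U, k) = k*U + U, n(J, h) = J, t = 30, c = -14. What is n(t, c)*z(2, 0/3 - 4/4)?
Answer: 0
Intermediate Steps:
z(U, k) = U + U*k (z(U, k) = U*k + U = U + U*k)
n(t, c)*z(2, 0/3 - 4/4) = 30*(2*(1 + (0/3 - 4/4))) = 30*(2*(1 + (0*(⅓) - 4*¼))) = 30*(2*(1 + (0 - 1))) = 30*(2*(1 - 1)) = 30*(2*0) = 30*0 = 0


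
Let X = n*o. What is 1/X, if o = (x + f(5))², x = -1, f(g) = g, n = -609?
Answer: -1/9744 ≈ -0.00010263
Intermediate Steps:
o = 16 (o = (-1 + 5)² = 4² = 16)
X = -9744 (X = -609*16 = -9744)
1/X = 1/(-9744) = -1/9744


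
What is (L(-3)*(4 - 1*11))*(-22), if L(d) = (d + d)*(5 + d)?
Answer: -1848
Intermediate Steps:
L(d) = 2*d*(5 + d) (L(d) = (2*d)*(5 + d) = 2*d*(5 + d))
(L(-3)*(4 - 1*11))*(-22) = ((2*(-3)*(5 - 3))*(4 - 1*11))*(-22) = ((2*(-3)*2)*(4 - 11))*(-22) = -12*(-7)*(-22) = 84*(-22) = -1848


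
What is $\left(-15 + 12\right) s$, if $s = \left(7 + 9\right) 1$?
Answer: $-48$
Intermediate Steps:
$s = 16$ ($s = 16 \cdot 1 = 16$)
$\left(-15 + 12\right) s = \left(-15 + 12\right) 16 = \left(-3\right) 16 = -48$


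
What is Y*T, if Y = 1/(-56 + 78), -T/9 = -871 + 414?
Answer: 4113/22 ≈ 186.95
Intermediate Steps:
T = 4113 (T = -9*(-871 + 414) = -9*(-457) = 4113)
Y = 1/22 ≈ 0.045455
Y*T = (1/22)*4113 = 4113/22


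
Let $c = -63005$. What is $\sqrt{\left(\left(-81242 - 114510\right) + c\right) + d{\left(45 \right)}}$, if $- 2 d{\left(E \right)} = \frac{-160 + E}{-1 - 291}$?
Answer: $\frac{3 i \sqrt{2451408182}}{292} \approx 508.68 i$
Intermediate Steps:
$d{\left(E \right)} = - \frac{20}{73} + \frac{E}{584}$ ($d{\left(E \right)} = - \frac{\left(-160 + E\right) \frac{1}{-1 - 291}}{2} = - \frac{\left(-160 + E\right) \frac{1}{-292}}{2} = - \frac{\left(-160 + E\right) \left(- \frac{1}{292}\right)}{2} = - \frac{\frac{40}{73} - \frac{E}{292}}{2} = - \frac{20}{73} + \frac{E}{584}$)
$\sqrt{\left(\left(-81242 - 114510\right) + c\right) + d{\left(45 \right)}} = \sqrt{\left(\left(-81242 - 114510\right) - 63005\right) + \left(- \frac{20}{73} + \frac{1}{584} \cdot 45\right)} = \sqrt{\left(-195752 - 63005\right) + \left(- \frac{20}{73} + \frac{45}{584}\right)} = \sqrt{-258757 - \frac{115}{584}} = \sqrt{- \frac{151114203}{584}} = \frac{3 i \sqrt{2451408182}}{292}$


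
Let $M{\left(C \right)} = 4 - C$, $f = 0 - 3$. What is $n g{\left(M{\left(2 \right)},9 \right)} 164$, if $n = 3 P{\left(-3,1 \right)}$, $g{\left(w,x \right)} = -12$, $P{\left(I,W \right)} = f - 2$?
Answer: $29520$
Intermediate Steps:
$f = -3$
$P{\left(I,W \right)} = -5$ ($P{\left(I,W \right)} = -3 - 2 = -5$)
$n = -15$ ($n = 3 \left(-5\right) = -15$)
$n g{\left(M{\left(2 \right)},9 \right)} 164 = \left(-15\right) \left(-12\right) 164 = 180 \cdot 164 = 29520$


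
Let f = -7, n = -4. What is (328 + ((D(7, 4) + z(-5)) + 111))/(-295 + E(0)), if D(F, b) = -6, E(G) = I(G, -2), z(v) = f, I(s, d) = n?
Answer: -426/299 ≈ -1.4247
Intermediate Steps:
I(s, d) = -4
z(v) = -7
E(G) = -4
(328 + ((D(7, 4) + z(-5)) + 111))/(-295 + E(0)) = (328 + ((-6 - 7) + 111))/(-295 - 4) = (328 + (-13 + 111))/(-299) = (328 + 98)*(-1/299) = 426*(-1/299) = -426/299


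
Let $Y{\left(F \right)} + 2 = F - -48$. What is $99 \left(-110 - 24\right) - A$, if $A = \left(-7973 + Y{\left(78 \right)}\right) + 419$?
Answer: $-5836$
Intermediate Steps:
$Y{\left(F \right)} = 46 + F$ ($Y{\left(F \right)} = -2 + \left(F - -48\right) = -2 + \left(F + 48\right) = -2 + \left(48 + F\right) = 46 + F$)
$A = -7430$ ($A = \left(-7973 + \left(46 + 78\right)\right) + 419 = \left(-7973 + 124\right) + 419 = -7849 + 419 = -7430$)
$99 \left(-110 - 24\right) - A = 99 \left(-110 - 24\right) - -7430 = 99 \left(-134\right) + 7430 = -13266 + 7430 = -5836$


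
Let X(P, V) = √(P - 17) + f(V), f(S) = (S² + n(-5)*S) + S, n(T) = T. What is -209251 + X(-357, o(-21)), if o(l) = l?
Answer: -208726 + I*√374 ≈ -2.0873e+5 + 19.339*I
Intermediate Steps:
f(S) = S² - 4*S (f(S) = (S² - 5*S) + S = S² - 4*S)
X(P, V) = √(-17 + P) + V*(-4 + V) (X(P, V) = √(P - 17) + V*(-4 + V) = √(-17 + P) + V*(-4 + V))
-209251 + X(-357, o(-21)) = -209251 + (√(-17 - 357) - 21*(-4 - 21)) = -209251 + (√(-374) - 21*(-25)) = -209251 + (I*√374 + 525) = -209251 + (525 + I*√374) = -208726 + I*√374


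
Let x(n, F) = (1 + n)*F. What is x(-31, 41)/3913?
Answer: -1230/3913 ≈ -0.31434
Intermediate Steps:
x(n, F) = F*(1 + n)
x(-31, 41)/3913 = (41*(1 - 31))/3913 = (41*(-30))*(1/3913) = -1230*1/3913 = -1230/3913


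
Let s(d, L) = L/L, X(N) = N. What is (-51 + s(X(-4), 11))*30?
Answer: -1500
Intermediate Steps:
s(d, L) = 1
(-51 + s(X(-4), 11))*30 = (-51 + 1)*30 = -50*30 = -1500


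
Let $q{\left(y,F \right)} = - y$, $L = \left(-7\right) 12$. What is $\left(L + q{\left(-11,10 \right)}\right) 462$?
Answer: $-33726$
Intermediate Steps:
$L = -84$
$\left(L + q{\left(-11,10 \right)}\right) 462 = \left(-84 - -11\right) 462 = \left(-84 + 11\right) 462 = \left(-73\right) 462 = -33726$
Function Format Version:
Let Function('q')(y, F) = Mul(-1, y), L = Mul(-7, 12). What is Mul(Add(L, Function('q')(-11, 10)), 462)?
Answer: -33726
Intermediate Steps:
L = -84
Mul(Add(L, Function('q')(-11, 10)), 462) = Mul(Add(-84, Mul(-1, -11)), 462) = Mul(Add(-84, 11), 462) = Mul(-73, 462) = -33726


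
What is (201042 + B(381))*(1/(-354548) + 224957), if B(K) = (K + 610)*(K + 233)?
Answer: 16141355298500865/88637 ≈ 1.8211e+11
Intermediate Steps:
B(K) = (233 + K)*(610 + K) (B(K) = (610 + K)*(233 + K) = (233 + K)*(610 + K))
(201042 + B(381))*(1/(-354548) + 224957) = (201042 + (142130 + 381² + 843*381))*(1/(-354548) + 224957) = (201042 + (142130 + 145161 + 321183))*(-1/354548 + 224957) = (201042 + 608474)*(79758054435/354548) = 809516*(79758054435/354548) = 16141355298500865/88637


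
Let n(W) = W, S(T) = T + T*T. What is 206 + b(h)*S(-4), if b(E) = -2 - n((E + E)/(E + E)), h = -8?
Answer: 170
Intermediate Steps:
S(T) = T + T²
b(E) = -3 (b(E) = -2 - (E + E)/(E + E) = -2 - 2*E/(2*E) = -2 - 2*E*1/(2*E) = -2 - 1*1 = -2 - 1 = -3)
206 + b(h)*S(-4) = 206 - (-12)*(1 - 4) = 206 - (-12)*(-3) = 206 - 3*12 = 206 - 36 = 170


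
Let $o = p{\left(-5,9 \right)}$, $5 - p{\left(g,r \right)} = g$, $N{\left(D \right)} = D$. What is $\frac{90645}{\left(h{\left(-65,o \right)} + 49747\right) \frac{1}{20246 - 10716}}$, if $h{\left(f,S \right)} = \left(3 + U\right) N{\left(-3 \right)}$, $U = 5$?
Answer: $\frac{863846850}{49723} \approx 17373.0$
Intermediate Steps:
$p{\left(g,r \right)} = 5 - g$
$o = 10$ ($o = 5 - -5 = 5 + 5 = 10$)
$h{\left(f,S \right)} = -24$ ($h{\left(f,S \right)} = \left(3 + 5\right) \left(-3\right) = 8 \left(-3\right) = -24$)
$\frac{90645}{\left(h{\left(-65,o \right)} + 49747\right) \frac{1}{20246 - 10716}} = \frac{90645}{\left(-24 + 49747\right) \frac{1}{20246 - 10716}} = \frac{90645}{49723 \cdot \frac{1}{9530}} = \frac{90645}{\frac{49723}{9530}} = 90645 \cdot \frac{9530}{49723} = \frac{863846850}{49723}$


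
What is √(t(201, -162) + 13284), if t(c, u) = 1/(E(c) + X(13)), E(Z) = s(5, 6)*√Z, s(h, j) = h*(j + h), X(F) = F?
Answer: √(172693 + 730620*√201)/√(13 + 55*√201) ≈ 115.26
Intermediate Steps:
s(h, j) = h*(h + j)
E(Z) = 55*√Z (E(Z) = (5*(5 + 6))*√Z = (5*11)*√Z = 55*√Z)
t(c, u) = 1/(13 + 55*√c) (t(c, u) = 1/(55*√c + 13) = 1/(13 + 55*√c))
√(t(201, -162) + 13284) = √(1/(13 + 55*√201) + 13284) = √(13284 + 1/(13 + 55*√201))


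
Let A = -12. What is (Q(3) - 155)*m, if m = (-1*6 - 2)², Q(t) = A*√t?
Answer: -9920 - 768*√3 ≈ -11250.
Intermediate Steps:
Q(t) = -12*√t
m = 64 (m = (-6 - 2)² = (-8)² = 64)
(Q(3) - 155)*m = (-12*√3 - 155)*64 = (-155 - 12*√3)*64 = -9920 - 768*√3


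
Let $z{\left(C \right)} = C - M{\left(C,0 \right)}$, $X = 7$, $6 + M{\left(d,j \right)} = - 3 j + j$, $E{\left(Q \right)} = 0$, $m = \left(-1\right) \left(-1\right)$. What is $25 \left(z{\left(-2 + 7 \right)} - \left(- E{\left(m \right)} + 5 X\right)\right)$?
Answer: $-600$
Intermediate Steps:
$m = 1$
$M{\left(d,j \right)} = -6 - 2 j$ ($M{\left(d,j \right)} = -6 + \left(- 3 j + j\right) = -6 - 2 j$)
$z{\left(C \right)} = 6 + C$ ($z{\left(C \right)} = C - \left(-6 - 0\right) = C - \left(-6 + 0\right) = C - -6 = C + 6 = 6 + C$)
$25 \left(z{\left(-2 + 7 \right)} - \left(- E{\left(m \right)} + 5 X\right)\right) = 25 \left(\left(6 + \left(-2 + 7\right)\right) + \left(\left(-5\right) 7 + 0\right)\right) = 25 \left(\left(6 + 5\right) + \left(-35 + 0\right)\right) = 25 \left(11 - 35\right) = 25 \left(-24\right) = -600$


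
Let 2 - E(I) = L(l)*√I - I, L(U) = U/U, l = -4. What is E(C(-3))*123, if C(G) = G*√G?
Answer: 246 - 369*I*√3 + 123*3^(¾)*(-I)^(5/2) ≈ 47.742 - 440.87*I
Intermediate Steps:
L(U) = 1
C(G) = G^(3/2)
E(I) = 2 + I - √I (E(I) = 2 - (1*√I - I) = 2 - (√I - I) = 2 + (I - √I) = 2 + I - √I)
E(C(-3))*123 = (2 + (-3)^(3/2) - √((-3)^(3/2)))*123 = (2 - 3*I*√3 - √(-3*I*√3))*123 = (2 - 3*I*√3 - 3^(¾)*√(-I))*123 = (2 - 3^(¾)*√(-I) - 3*I*√3)*123 = 246 - 369*I*√3 - 123*3^(¾)*√(-I)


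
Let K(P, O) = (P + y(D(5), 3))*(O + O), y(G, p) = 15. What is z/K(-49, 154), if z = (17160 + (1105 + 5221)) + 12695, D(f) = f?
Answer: -36181/10472 ≈ -3.4550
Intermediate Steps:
K(P, O) = 2*O*(15 + P) (K(P, O) = (P + 15)*(O + O) = (15 + P)*(2*O) = 2*O*(15 + P))
z = 36181 (z = (17160 + 6326) + 12695 = 23486 + 12695 = 36181)
z/K(-49, 154) = 36181/((2*154*(15 - 49))) = 36181/((2*154*(-34))) = 36181/(-10472) = 36181*(-1/10472) = -36181/10472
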